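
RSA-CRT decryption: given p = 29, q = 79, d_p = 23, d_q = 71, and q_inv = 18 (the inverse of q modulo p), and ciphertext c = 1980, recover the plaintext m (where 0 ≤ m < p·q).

1435

m₁ = c^(d_p) mod p: c ≡ 8 (mod 29), and 8^23 mod 29 = 14.
m₂ = c^(d_q) mod q: c ≡ 5 (mod 79), and 5^71 mod 79 = 13.
h = q_inv·(m₁ − m₂) mod p = 18·(14 − 13) mod 29 = 18.
m = m₂ + h·q = 13 + 18·79 = 1435.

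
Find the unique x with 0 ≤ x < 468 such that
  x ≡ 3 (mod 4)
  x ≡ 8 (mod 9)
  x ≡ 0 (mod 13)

143

From x ≡ 3 (mod 4) write x = 3 + 4t. Substituting into x ≡ 8 (mod 9) gives 4t ≡ 5 (mod 9), and since 4⁻¹ ≡ 7 (mod 9), t ≡ 8. Hence x ≡ 3 + 4·8 = 35 (mod 36).
From x ≡ 35 (mod 36) write x = 35 + 36t. Substituting into x ≡ 0 (mod 13) gives 36t ≡ 4 (mod 13), and since 10⁻¹ ≡ 4 (mod 13), t ≡ 3. Hence x ≡ 35 + 36·3 = 143 (mod 468).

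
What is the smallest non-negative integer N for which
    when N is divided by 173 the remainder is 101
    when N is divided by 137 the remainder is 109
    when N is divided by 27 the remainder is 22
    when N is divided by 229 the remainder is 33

From N ≡ 101 (mod 173) write N = 101 + 173t. Substituting into N ≡ 109 (mod 137) gives 173t ≡ 8 (mod 137), and since 36⁻¹ ≡ 118 (mod 137), t ≡ 122. Hence N ≡ 101 + 173·122 = 21207 (mod 23701).
From N ≡ 21207 (mod 23701) write N = 21207 + 23701t. Substituting into N ≡ 22 (mod 27) gives 23701t ≡ 10 (mod 27), and since 22⁻¹ ≡ 16 (mod 27), t ≡ 25. Hence N ≡ 21207 + 23701·25 = 613732 (mod 639927).
From N ≡ 613732 (mod 639927) write N = 613732 + 639927t. Substituting into N ≡ 33 (mod 229) gives 639927t ≡ 21 (mod 229), and since 101⁻¹ ≡ 195 (mod 229), t ≡ 202. Hence N ≡ 613732 + 639927·202 = 129878986 (mod 146543283).

129878986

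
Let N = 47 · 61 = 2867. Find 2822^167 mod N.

2696

Mod 47: 2822 ≡ 2; by Fermat, exponent reduces to 167 mod 46 = 29; 2^29 ≡ 17 (mod 47).
Mod 61: 2822 ≡ 16; by Fermat, exponent reduces to 167 mod 60 = 47; 16^47 ≡ 12 (mod 61).
Combine by CRT: x ≡ 17 (mod 47), x ≡ 12 (mod 61) ⇒ x ≡ 2696 (mod 2867).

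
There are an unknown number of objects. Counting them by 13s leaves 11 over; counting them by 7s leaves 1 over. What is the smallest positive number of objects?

Combine the congruences pairwise.
From N ≡ 11 (mod 13) write N = 11 + 13t. Substituting into N ≡ 1 (mod 7) gives 13t ≡ 4 (mod 7), and since 6⁻¹ ≡ 6 (mod 7), t ≡ 3. Hence N ≡ 11 + 13·3 = 50 (mod 91).

50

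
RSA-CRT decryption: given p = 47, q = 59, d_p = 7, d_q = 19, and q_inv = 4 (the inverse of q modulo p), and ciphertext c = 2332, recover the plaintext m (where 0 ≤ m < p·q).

m₁ = c^(d_p) mod p: c ≡ 29 (mod 47), and 29^7 mod 47 = 41.
m₂ = c^(d_q) mod q: c ≡ 31 (mod 59), and 31^19 mod 59 = 8.
h = q_inv·(m₁ − m₂) mod p = 4·(41 − 8) mod 47 = 38.
m = m₂ + h·q = 8 + 38·59 = 2250.

2250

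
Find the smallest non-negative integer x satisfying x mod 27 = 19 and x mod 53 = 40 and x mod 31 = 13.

The moduli are pairwise coprime; N = 27·53·31 = 44361.
N/27 = 1643; 1643 ≡ 23 (mod 27); 23·20 ≡ 1, so inverse 20.
N/53 = 837; 837 ≡ 42 (mod 53); 42·24 ≡ 1, so inverse 24.
N/31 = 1431; 1431 ≡ 5 (mod 31); 5·25 ≡ 1, so inverse 25.
x ≡ 19·1643·20 + 40·837·24 + 13·1431·25 = 1892935.
1892935 mod 44361 = 29773.

29773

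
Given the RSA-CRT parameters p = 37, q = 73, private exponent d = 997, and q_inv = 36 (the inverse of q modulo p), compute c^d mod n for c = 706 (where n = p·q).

633

d_p = d mod (p−1) = 997 mod 36 = 25; d_q = d mod (q−1) = 61.
m₁ = c^(d_p) mod p: c ≡ 3 (mod 37), and 3^25 mod 37 = 4.
m₂ = c^(d_q) mod q: c ≡ 49 (mod 73), and 49^61 mod 73 = 49.
h = q_inv·(m₁ − m₂) mod p = 36·(4 − 49) mod 37 = 8.
m = m₂ + h·q = 49 + 8·73 = 633.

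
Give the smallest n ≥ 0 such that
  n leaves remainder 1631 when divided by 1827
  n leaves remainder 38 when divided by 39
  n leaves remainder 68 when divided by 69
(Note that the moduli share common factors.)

gcd(1827, 39) = 3 and 3 | (38 − 1631), so the pair is consistent; merging gives n ≡ 23555 (mod 23751), where 23751 = lcm(1827, 39).
gcd(23751, 69) = 3 and 3 | (68 − 23555), so the pair is consistent; merging gives n ≡ 308567 (mod 546273), where 546273 = lcm(23751, 69).
The solution is unique modulo lcm(1827, 39, 69) = 546273.

308567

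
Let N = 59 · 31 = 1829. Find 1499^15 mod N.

Mod 59: 1499 ≡ 24; 24^15 ≡ 34 (mod 59).
Mod 31: 1499 ≡ 11; 11^15 ≡ 30 (mod 31).
Combine by CRT: x ≡ 34 (mod 59), x ≡ 30 (mod 31) ⇒ x ≡ 1332 (mod 1829).

1332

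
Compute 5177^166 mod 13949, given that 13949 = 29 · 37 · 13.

Mod 29: 5177 ≡ 15; by Fermat, exponent reduces to 166 mod 28 = 26; 15^26 ≡ 4 (mod 29).
Mod 37: 5177 ≡ 34; by Fermat, exponent reduces to 166 mod 36 = 22; 34^22 ≡ 7 (mod 37).
Mod 13: 5177 ≡ 3; by Fermat, exponent reduces to 166 mod 12 = 10; 3^10 ≡ 3 (mod 13).
Combine by CRT: x ≡ 4 (mod 29), x ≡ 7 (mod 37), x ≡ 3 (mod 13) ⇒ x ≡ 2005 (mod 13949).

2005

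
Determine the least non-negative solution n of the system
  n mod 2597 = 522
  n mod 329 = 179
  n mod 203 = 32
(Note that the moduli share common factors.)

Combine the congruences pairwise.
gcd(2597, 329) = 7 and 7 | (179 − 522), so the pair is consistent; merging gives n ≡ 99208 (mod 122059), where 122059 = lcm(2597, 329).
gcd(122059, 203) = 7 and 7 | (32 − 99208), so the pair is consistent; merging gives n ≡ 3394801 (mod 3539711), where 3539711 = lcm(122059, 203).
The solution is unique modulo lcm(2597, 329, 203) = 3539711.

3394801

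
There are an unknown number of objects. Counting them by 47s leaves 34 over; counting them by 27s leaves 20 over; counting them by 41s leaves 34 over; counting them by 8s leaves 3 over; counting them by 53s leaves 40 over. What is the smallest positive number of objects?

59771

Combine the congruences pairwise.
From N ≡ 34 (mod 47) write N = 34 + 47t. Substituting into N ≡ 20 (mod 27) gives 47t ≡ 13 (mod 27), and since 20⁻¹ ≡ 23 (mod 27), t ≡ 2. Hence N ≡ 34 + 47·2 = 128 (mod 1269).
From N ≡ 128 (mod 1269) write N = 128 + 1269t. Substituting into N ≡ 34 (mod 41) gives 1269t ≡ 29 (mod 41), and since 39⁻¹ ≡ 20 (mod 41), t ≡ 6. Hence N ≡ 128 + 1269·6 = 7742 (mod 52029).
From N ≡ 7742 (mod 52029) write N = 7742 + 52029t. Substituting into N ≡ 3 (mod 8) gives 52029t ≡ 5 (mod 8), and since 5⁻¹ ≡ 5 (mod 8), t ≡ 1. Hence N ≡ 7742 + 52029·1 = 59771 (mod 416232).
From N ≡ 59771 (mod 416232) write N = 59771 + 416232t. Substituting into N ≡ 40 (mod 53) gives 416232t ≡ 0 (mod 53), and since 23⁻¹ ≡ 30 (mod 53), t ≡ 0. Hence N ≡ 59771 + 416232·0 = 59771 (mod 22060296).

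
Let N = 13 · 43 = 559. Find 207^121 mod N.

Mod 13: 207 ≡ 12; by Fermat, exponent reduces to 121 mod 12 = 1; 12^1 ≡ 12 (mod 13).
Mod 43: 207 ≡ 35; by Fermat, exponent reduces to 121 mod 42 = 37; 35^37 ≡ 21 (mod 43).
Combine by CRT: x ≡ 12 (mod 13), x ≡ 21 (mod 43) ⇒ x ≡ 64 (mod 559).

64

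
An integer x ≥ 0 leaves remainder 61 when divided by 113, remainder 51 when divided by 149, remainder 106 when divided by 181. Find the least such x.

184364

The moduli are pairwise coprime; N = 113·149·181 = 3047497.
N/113 = 26969; 26969 ≡ 75 (mod 113); 75·110 ≡ 1, so inverse 110.
N/149 = 20453; 20453 ≡ 40 (mod 149); 40·41 ≡ 1, so inverse 41.
N/181 = 16837; 16837 ≡ 4 (mod 181); 4·136 ≡ 1, so inverse 136.
x ≡ 61·26969·110 + 51·20453·41 + 106·16837·136 = 466451405.
466451405 mod 3047497 = 184364.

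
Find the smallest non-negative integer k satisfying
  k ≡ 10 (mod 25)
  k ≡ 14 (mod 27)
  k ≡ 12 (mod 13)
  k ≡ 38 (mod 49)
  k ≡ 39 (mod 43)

4255835

The moduli are pairwise coprime; N = 25·27·13·49·43 = 18488925.
N/25 = 739557; 739557 ≡ 7 (mod 25); 7·18 ≡ 1, so inverse 18.
N/27 = 684775; 684775 ≡ 1 (mod 27), inverse 1.
N/13 = 1422225; 1422225 ≡ 12 (mod 13); 12·12 ≡ 1, so inverse 12.
N/49 = 377325; 377325 ≡ 25 (mod 49); 25·2 ≡ 1, so inverse 2.
N/43 = 429975; 429975 ≡ 18 (mod 43); 18·12 ≡ 1, so inverse 12.
k ≡ 10·739557·18 + 14·684775·1 + 12·1422225·12 + 38·377325·2 + 39·429975·12 = 577412510.
577412510 mod 18488925 = 4255835.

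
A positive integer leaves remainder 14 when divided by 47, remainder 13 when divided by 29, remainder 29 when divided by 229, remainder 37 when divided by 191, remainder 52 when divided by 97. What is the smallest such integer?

The moduli are pairwise coprime; N = 47·29·229·191·97 = 5782776929.
N/47 = 123037807; 123037807 ≡ 32 (mod 47); 32·25 ≡ 1, so inverse 25.
N/29 = 199406101; 199406101 ≡ 13 (mod 29); 13·9 ≡ 1, so inverse 9.
N/229 = 25252301; 25252301 ≡ 13 (mod 229); 13·141 ≡ 1, so inverse 141.
N/191 = 30276319; 30276319 ≡ 145 (mod 191); 145·137 ≡ 1, so inverse 137.
N/97 = 59616257; 59616257 ≡ 57 (mod 97); 57·80 ≡ 1, so inverse 80.
x ≡ 14·123037807·25 + 13·199406101·9 + 29·25252301·141 + 37·30276319·137 + 52·59616257·80 = 571124695187.
571124695187 mod 5782776929 = 4412556145.

4412556145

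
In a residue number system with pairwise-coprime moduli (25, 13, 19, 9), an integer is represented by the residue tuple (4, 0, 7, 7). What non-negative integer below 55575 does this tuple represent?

Combine the congruences pairwise.
From x ≡ 4 (mod 25) write x = 4 + 25t. Substituting into x ≡ 0 (mod 13) gives 25t ≡ 9 (mod 13), and since 12⁻¹ ≡ 12 (mod 13), t ≡ 4. Hence x ≡ 4 + 25·4 = 104 (mod 325).
From x ≡ 104 (mod 325) write x = 104 + 325t. Substituting into x ≡ 7 (mod 19) gives 325t ≡ 17 (mod 19), and since 2⁻¹ ≡ 10 (mod 19), t ≡ 18. Hence x ≡ 104 + 325·18 = 5954 (mod 6175).
From x ≡ 5954 (mod 6175) write x = 5954 + 6175t. Substituting into x ≡ 7 (mod 9) gives 6175t ≡ 2 (mod 9), and since 1⁻¹ ≡ 1 (mod 9), t ≡ 2. Hence x ≡ 5954 + 6175·2 = 18304 (mod 55575).

18304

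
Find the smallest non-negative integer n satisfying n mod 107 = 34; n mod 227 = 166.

Combine the congruences pairwise.
From n ≡ 34 (mod 107) write n = 34 + 107t. Substituting into n ≡ 166 (mod 227) gives 107t ≡ 132 (mod 227), and since 107⁻¹ ≡ 157 (mod 227), t ≡ 67. Hence n ≡ 34 + 107·67 = 7203 (mod 24289).

7203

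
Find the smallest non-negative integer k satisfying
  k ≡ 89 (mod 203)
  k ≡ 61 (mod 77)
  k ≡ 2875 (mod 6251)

Combine the congruences pairwise.
gcd(203, 77) = 7 and 7 | (61 − 89), so the pair is consistent; merging gives k ≡ 292 (mod 2233), where 2233 = lcm(203, 77).
gcd(2233, 6251) = 7 and 7 | (2875 − 292), so the pair is consistent; merging gives k ≡ 1565625 (mod 1994069), where 1994069 = lcm(2233, 6251).
The solution is unique modulo lcm(203, 77, 6251) = 1994069.

1565625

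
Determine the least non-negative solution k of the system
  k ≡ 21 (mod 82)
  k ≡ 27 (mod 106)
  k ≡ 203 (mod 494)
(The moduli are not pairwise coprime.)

340075

gcd(82, 106) = 2 and 2 | (27 − 21), so the pair is consistent; merging gives k ≡ 1087 (mod 4346), where 4346 = lcm(82, 106).
gcd(4346, 494) = 2 and 2 | (203 − 1087), so the pair is consistent; merging gives k ≡ 340075 (mod 1073462), where 1073462 = lcm(4346, 494).
The solution is unique modulo lcm(82, 106, 494) = 1073462.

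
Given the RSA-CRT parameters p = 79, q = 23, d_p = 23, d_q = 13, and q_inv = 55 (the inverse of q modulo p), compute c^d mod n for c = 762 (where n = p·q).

1527

m₁ = c^(d_p) mod p: c ≡ 51 (mod 79), and 51^23 mod 79 = 26.
m₂ = c^(d_q) mod q: c ≡ 3 (mod 23), and 3^13 mod 23 = 9.
h = q_inv·(m₁ − m₂) mod p = 55·(26 − 9) mod 79 = 66.
m = m₂ + h·q = 9 + 66·23 = 1527.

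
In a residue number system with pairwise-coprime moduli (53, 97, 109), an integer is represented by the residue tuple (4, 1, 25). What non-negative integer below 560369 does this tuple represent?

316997

The moduli are pairwise coprime; N = 53·97·109 = 560369.
N/53 = 10573; 10573 ≡ 26 (mod 53); 26·51 ≡ 1, so inverse 51.
N/97 = 5777; 5777 ≡ 54 (mod 97); 54·9 ≡ 1, so inverse 9.
N/109 = 5141; 5141 ≡ 18 (mod 109); 18·103 ≡ 1, so inverse 103.
x ≡ 4·10573·51 + 1·5777·9 + 25·5141·103 = 15446960.
15446960 mod 560369 = 316997.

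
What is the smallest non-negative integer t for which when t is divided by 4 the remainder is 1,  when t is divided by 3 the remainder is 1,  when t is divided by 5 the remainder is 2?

The moduli are pairwise coprime; N = 4·3·5 = 60.
N/4 = 15; 15 ≡ 3 (mod 4); 3·3 ≡ 1, so inverse 3.
N/3 = 20; 20 ≡ 2 (mod 3); 2·2 ≡ 1, so inverse 2.
N/5 = 12; 12 ≡ 2 (mod 5); 2·3 ≡ 1, so inverse 3.
t ≡ 1·15·3 + 1·20·2 + 2·12·3 = 157.
157 mod 60 = 37.

37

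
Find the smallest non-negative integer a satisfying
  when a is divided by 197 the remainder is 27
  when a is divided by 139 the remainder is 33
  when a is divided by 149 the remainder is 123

205892

The moduli are pairwise coprime; N = 197·139·149 = 4080067.
N/197 = 20711; 20711 ≡ 26 (mod 197); 26·144 ≡ 1, so inverse 144.
N/139 = 29353; 29353 ≡ 24 (mod 139); 24·29 ≡ 1, so inverse 29.
N/149 = 27383; 27383 ≡ 116 (mod 149); 116·9 ≡ 1, so inverse 9.
a ≡ 27·20711·144 + 33·29353·29 + 123·27383·9 = 138928170.
138928170 mod 4080067 = 205892.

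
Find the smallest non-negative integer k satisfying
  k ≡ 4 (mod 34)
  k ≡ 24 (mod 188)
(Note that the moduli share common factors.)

gcd(34, 188) = 2 and 2 | (24 − 4), so the pair is consistent; merging gives k ≡ 2656 (mod 3196), where 3196 = lcm(34, 188).
The solution is unique modulo lcm(34, 188) = 3196.

2656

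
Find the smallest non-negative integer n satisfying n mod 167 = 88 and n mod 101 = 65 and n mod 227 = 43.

369826

From n ≡ 88 (mod 167) write n = 88 + 167t. Substituting into n ≡ 65 (mod 101) gives 167t ≡ 78 (mod 101), and since 66⁻¹ ≡ 75 (mod 101), t ≡ 93. Hence n ≡ 88 + 167·93 = 15619 (mod 16867).
From n ≡ 15619 (mod 16867) write n = 15619 + 16867t. Substituting into n ≡ 43 (mod 227) gives 16867t ≡ 87 (mod 227), and since 69⁻¹ ≡ 102 (mod 227), t ≡ 21. Hence n ≡ 15619 + 16867·21 = 369826 (mod 3828809).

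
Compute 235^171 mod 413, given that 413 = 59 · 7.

176

Mod 59: 235 ≡ 58; by Fermat, exponent reduces to 171 mod 58 = 55; 58^55 ≡ 58 (mod 59).
Mod 7: 235 ≡ 4; by Fermat, exponent reduces to 171 mod 6 = 3; 4^3 ≡ 1 (mod 7).
Combine by CRT: x ≡ 58 (mod 59), x ≡ 1 (mod 7) ⇒ x ≡ 176 (mod 413).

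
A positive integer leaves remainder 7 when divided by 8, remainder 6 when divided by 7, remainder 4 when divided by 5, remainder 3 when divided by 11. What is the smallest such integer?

839

Combine the congruences pairwise.
From k ≡ 7 (mod 8) write k = 7 + 8t. Substituting into k ≡ 6 (mod 7) gives 8t ≡ 6 (mod 7), and since 1⁻¹ ≡ 1 (mod 7), t ≡ 6. Hence k ≡ 7 + 8·6 = 55 (mod 56).
From k ≡ 55 (mod 56) write k = 55 + 56t. Substituting into k ≡ 4 (mod 5) gives 56t ≡ 4 (mod 5), and since 1⁻¹ ≡ 1 (mod 5), t ≡ 4. Hence k ≡ 55 + 56·4 = 279 (mod 280).
From k ≡ 279 (mod 280) write k = 279 + 280t. Substituting into k ≡ 3 (mod 11) gives 280t ≡ 10 (mod 11), and since 5⁻¹ ≡ 9 (mod 11), t ≡ 2. Hence k ≡ 279 + 280·2 = 839 (mod 3080).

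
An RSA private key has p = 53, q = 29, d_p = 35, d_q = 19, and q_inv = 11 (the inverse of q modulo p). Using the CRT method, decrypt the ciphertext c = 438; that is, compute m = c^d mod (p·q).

1410

m₁ = c^(d_p) mod p: c ≡ 14 (mod 53), and 14^35 mod 53 = 32.
m₂ = c^(d_q) mod q: c ≡ 3 (mod 29), and 3^19 mod 29 = 18.
h = q_inv·(m₁ − m₂) mod p = 11·(32 − 18) mod 53 = 48.
m = m₂ + h·q = 18 + 48·29 = 1410.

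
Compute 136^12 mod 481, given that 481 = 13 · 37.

248

Mod 13: 136 ≡ 6; since 12 | 12, by Fermat 6^12 ≡ 1 (mod 13).
Mod 37: 136 ≡ 25; 25^12 ≡ 26 (mod 37).
Combine by CRT: x ≡ 1 (mod 13), x ≡ 26 (mod 37) ⇒ x ≡ 248 (mod 481).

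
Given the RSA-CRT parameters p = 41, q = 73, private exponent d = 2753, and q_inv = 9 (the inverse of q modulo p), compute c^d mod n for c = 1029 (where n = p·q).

2319

d_p = d mod (p−1) = 2753 mod 40 = 33; d_q = d mod (q−1) = 17.
m₁ = c^(d_p) mod p: c ≡ 4 (mod 41), and 4^33 mod 41 = 23.
m₂ = c^(d_q) mod q: c ≡ 7 (mod 73), and 7^17 mod 73 = 56.
h = q_inv·(m₁ − m₂) mod p = 9·(23 − 56) mod 41 = 31.
m = m₂ + h·q = 56 + 31·73 = 2319.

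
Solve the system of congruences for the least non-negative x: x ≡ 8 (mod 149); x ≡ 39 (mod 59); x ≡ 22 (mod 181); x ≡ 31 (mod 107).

122107147

The moduli are pairwise coprime; N = 149·59·181·107 = 170255297.
N/149 = 1142653; 1142653 ≡ 121 (mod 149); 121·133 ≡ 1, so inverse 133.
N/59 = 2885683; 2885683 ≡ 52 (mod 59); 52·42 ≡ 1, so inverse 42.
N/181 = 940637; 940637 ≡ 161 (mod 181); 161·9 ≡ 1, so inverse 9.
N/107 = 1591171; 1591171 ≡ 81 (mod 107); 81·37 ≡ 1, so inverse 37.
x ≡ 8·1142653·133 + 39·2885683·42 + 22·940637·9 + 31·1591171·37 = 7953850809.
7953850809 mod 170255297 = 122107147.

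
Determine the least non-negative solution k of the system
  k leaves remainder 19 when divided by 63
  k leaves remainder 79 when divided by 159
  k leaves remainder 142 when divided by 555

317602

Combine the congruences pairwise.
gcd(63, 159) = 3 and 3 | (79 − 19), so the pair is consistent; merging gives k ≡ 397 (mod 3339), where 3339 = lcm(63, 159).
gcd(3339, 555) = 3 and 3 | (142 − 397), so the pair is consistent; merging gives k ≡ 317602 (mod 617715), where 617715 = lcm(3339, 555).
The solution is unique modulo lcm(63, 159, 555) = 617715.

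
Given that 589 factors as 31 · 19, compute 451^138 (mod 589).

543

Mod 31: 451 ≡ 17; by Fermat, exponent reduces to 138 mod 30 = 18; 17^18 ≡ 16 (mod 31).
Mod 19: 451 ≡ 14; by Fermat, exponent reduces to 138 mod 18 = 12; 14^12 ≡ 11 (mod 19).
Combine by CRT: x ≡ 16 (mod 31), x ≡ 11 (mod 19) ⇒ x ≡ 543 (mod 589).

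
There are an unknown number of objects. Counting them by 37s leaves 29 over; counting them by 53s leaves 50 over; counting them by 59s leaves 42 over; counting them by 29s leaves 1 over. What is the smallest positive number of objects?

Combine the congruences pairwise.
From N ≡ 29 (mod 37) write N = 29 + 37t. Substituting into N ≡ 50 (mod 53) gives 37t ≡ 21 (mod 53), and since 37⁻¹ ≡ 43 (mod 53), t ≡ 2. Hence N ≡ 29 + 37·2 = 103 (mod 1961).
From N ≡ 103 (mod 1961) write N = 103 + 1961t. Substituting into N ≡ 42 (mod 59) gives 1961t ≡ 57 (mod 59), and since 14⁻¹ ≡ 38 (mod 59), t ≡ 42. Hence N ≡ 103 + 1961·42 = 82465 (mod 115699).
From N ≡ 82465 (mod 115699) write N = 82465 + 115699t. Substituting into N ≡ 1 (mod 29) gives 115699t ≡ 12 (mod 29), and since 18⁻¹ ≡ 21 (mod 29), t ≡ 20. Hence N ≡ 82465 + 115699·20 = 2396445 (mod 3355271).

2396445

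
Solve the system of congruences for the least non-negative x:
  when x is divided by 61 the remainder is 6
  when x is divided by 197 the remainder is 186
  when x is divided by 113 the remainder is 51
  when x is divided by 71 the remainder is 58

Combine the congruences pairwise.
From x ≡ 6 (mod 61) write x = 6 + 61t. Substituting into x ≡ 186 (mod 197) gives 61t ≡ 180 (mod 197), and since 61⁻¹ ≡ 42 (mod 197), t ≡ 74. Hence x ≡ 6 + 61·74 = 4520 (mod 12017).
From x ≡ 4520 (mod 12017) write x = 4520 + 12017t. Substituting into x ≡ 51 (mod 113) gives 12017t ≡ 51 (mod 113), and since 39⁻¹ ≡ 29 (mod 113), t ≡ 10. Hence x ≡ 4520 + 12017·10 = 124690 (mod 1357921).
From x ≡ 124690 (mod 1357921) write x = 124690 + 1357921t. Substituting into x ≡ 58 (mod 71) gives 1357921t ≡ 44 (mod 71), and since 46⁻¹ ≡ 17 (mod 71), t ≡ 38. Hence x ≡ 124690 + 1357921·38 = 51725688 (mod 96412391).

51725688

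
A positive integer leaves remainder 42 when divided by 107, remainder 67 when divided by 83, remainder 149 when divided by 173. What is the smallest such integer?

777611

The moduli are pairwise coprime; M = 107·83·173 = 1536413.
M/107 = 14359; 14359 ≡ 21 (mod 107); 21·51 ≡ 1, so inverse 51.
M/83 = 18511; 18511 ≡ 2 (mod 83); 2·42 ≡ 1, so inverse 42.
M/173 = 8881; 8881 ≡ 58 (mod 173); 58·3 ≡ 1, so inverse 3.
N ≡ 42·14359·51 + 67·18511·42 + 149·8881·3 = 86816739.
86816739 mod 1536413 = 777611.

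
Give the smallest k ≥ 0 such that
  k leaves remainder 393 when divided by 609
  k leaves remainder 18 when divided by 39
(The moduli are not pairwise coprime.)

7701

Combine the congruences pairwise.
gcd(609, 39) = 3 and 3 | (18 − 393), so the pair is consistent; merging gives k ≡ 7701 (mod 7917), where 7917 = lcm(609, 39).
The solution is unique modulo lcm(609, 39) = 7917.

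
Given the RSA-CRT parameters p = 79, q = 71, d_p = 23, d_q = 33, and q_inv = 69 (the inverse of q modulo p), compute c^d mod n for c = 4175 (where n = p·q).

m₁ = c^(d_p) mod p: c ≡ 67 (mod 79), and 67^23 mod 79 = 8.
m₂ = c^(d_q) mod q: c ≡ 57 (mod 71), and 57^33 mod 71 = 25.
h = q_inv·(m₁ − m₂) mod p = 69·(8 − 25) mod 79 = 12.
m = m₂ + h·q = 25 + 12·71 = 877.

877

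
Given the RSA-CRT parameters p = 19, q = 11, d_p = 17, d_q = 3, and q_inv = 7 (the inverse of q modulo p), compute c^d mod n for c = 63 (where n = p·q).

m₁ = c^(d_p) mod p: c ≡ 6 (mod 19), and 6^17 mod 19 = 16.
m₂ = c^(d_q) mod q: c ≡ 8 (mod 11), and 8^3 mod 11 = 6.
h = q_inv·(m₁ − m₂) mod p = 7·(16 − 6) mod 19 = 13.
m = m₂ + h·q = 6 + 13·11 = 149.

149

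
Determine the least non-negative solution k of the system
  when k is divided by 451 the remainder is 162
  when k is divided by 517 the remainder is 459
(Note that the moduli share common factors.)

gcd(451, 517) = 11 and 11 | (459 − 162), so the pair is consistent; merging gives k ≡ 8731 (mod 21197), where 21197 = lcm(451, 517).
The solution is unique modulo lcm(451, 517) = 21197.

8731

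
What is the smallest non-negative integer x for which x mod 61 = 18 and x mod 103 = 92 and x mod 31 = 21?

From x ≡ 18 (mod 61) write x = 18 + 61t. Substituting into x ≡ 92 (mod 103) gives 61t ≡ 74 (mod 103), and since 61⁻¹ ≡ 76 (mod 103), t ≡ 62. Hence x ≡ 18 + 61·62 = 3800 (mod 6283).
From x ≡ 3800 (mod 6283) write x = 3800 + 6283t. Substituting into x ≡ 21 (mod 31) gives 6283t ≡ 3 (mod 31), and since 21⁻¹ ≡ 3 (mod 31), t ≡ 9. Hence x ≡ 3800 + 6283·9 = 60347 (mod 194773).

60347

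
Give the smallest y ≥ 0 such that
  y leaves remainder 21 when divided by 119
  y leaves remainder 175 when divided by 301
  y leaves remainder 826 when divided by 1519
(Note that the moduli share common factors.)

877289

Combine the congruences pairwise.
gcd(119, 301) = 7 and 7 | (175 − 21), so the pair is consistent; merging gives y ≡ 2282 (mod 5117), where 5117 = lcm(119, 301).
gcd(5117, 1519) = 7 and 7 | (826 − 2282), so the pair is consistent; merging gives y ≡ 877289 (mod 1110389), where 1110389 = lcm(5117, 1519).
The solution is unique modulo lcm(119, 301, 1519) = 1110389.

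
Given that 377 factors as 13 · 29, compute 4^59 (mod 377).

Mod 13: 4 ≡ 4; by Fermat, exponent reduces to 59 mod 12 = 11; 4^11 ≡ 10 (mod 13).
Mod 29: 4 ≡ 4; by Fermat, exponent reduces to 59 mod 28 = 3; 4^3 ≡ 6 (mod 29).
Combine by CRT: x ≡ 10 (mod 13), x ≡ 6 (mod 29) ⇒ x ≡ 296 (mod 377).

296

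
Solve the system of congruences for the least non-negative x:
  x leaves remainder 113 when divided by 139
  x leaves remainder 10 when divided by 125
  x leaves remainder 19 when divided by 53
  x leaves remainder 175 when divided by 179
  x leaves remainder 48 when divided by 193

4101917635

Combine the congruences pairwise.
From x ≡ 113 (mod 139) write x = 113 + 139t. Substituting into x ≡ 10 (mod 125) gives 139t ≡ 22 (mod 125), and since 14⁻¹ ≡ 9 (mod 125), t ≡ 73. Hence x ≡ 113 + 139·73 = 10260 (mod 17375).
From x ≡ 10260 (mod 17375) write x = 10260 + 17375t. Substituting into x ≡ 19 (mod 53) gives 17375t ≡ 41 (mod 53), and since 44⁻¹ ≡ 47 (mod 53), t ≡ 19. Hence x ≡ 10260 + 17375·19 = 340385 (mod 920875).
From x ≡ 340385 (mod 920875) write x = 340385 + 920875t. Substituting into x ≡ 175 (mod 179) gives 920875t ≡ 69 (mod 179), and since 99⁻¹ ≡ 132 (mod 179), t ≡ 158. Hence x ≡ 340385 + 920875·158 = 145838635 (mod 164836625).
From x ≡ 145838635 (mod 164836625) write x = 145838635 + 164836625t. Substituting into x ≡ 48 (mod 193) gives 164836625t ≡ 126 (mod 193), and since 150⁻¹ ≡ 184 (mod 193), t ≡ 24. Hence x ≡ 145838635 + 164836625·24 = 4101917635 (mod 31813468625).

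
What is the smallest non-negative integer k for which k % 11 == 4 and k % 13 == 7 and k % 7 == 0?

The moduli are pairwise coprime; N = 11·13·7 = 1001.
N/11 = 91; 91 ≡ 3 (mod 11); 3·4 ≡ 1, so inverse 4.
N/13 = 77; 77 ≡ 12 (mod 13); 12·12 ≡ 1, so inverse 12.
N/7 = 143; 143 ≡ 3 (mod 7); 3·5 ≡ 1, so inverse 5.
k ≡ 4·91·4 + 7·77·12 + 0·143·5 = 7924.
7924 mod 1001 = 917.

917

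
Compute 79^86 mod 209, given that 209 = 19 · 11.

Mod 19: 79 ≡ 3; by Fermat, exponent reduces to 86 mod 18 = 14; 3^14 ≡ 4 (mod 19).
Mod 11: 79 ≡ 2; by Fermat, exponent reduces to 86 mod 10 = 6; 2^6 ≡ 9 (mod 11).
Combine by CRT: x ≡ 4 (mod 19), x ≡ 9 (mod 11) ⇒ x ≡ 42 (mod 209).

42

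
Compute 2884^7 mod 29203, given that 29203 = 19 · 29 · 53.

Mod 19: 2884 ≡ 15; 15^7 ≡ 13 (mod 19).
Mod 29: 2884 ≡ 13; 13^7 ≡ 28 (mod 29).
Mod 53: 2884 ≡ 22; 22^7 ≡ 20 (mod 53).
Combine by CRT: x ≡ 13 (mod 19), x ≡ 28 (mod 29), x ≡ 20 (mod 53) ⇒ x ≡ 18994 (mod 29203).

18994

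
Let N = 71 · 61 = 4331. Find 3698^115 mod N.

233

Mod 71: 3698 ≡ 6; by Fermat, exponent reduces to 115 mod 70 = 45; 6^45 ≡ 20 (mod 71).
Mod 61: 3698 ≡ 38; by Fermat, exponent reduces to 115 mod 60 = 55; 38^55 ≡ 50 (mod 61).
Combine by CRT: x ≡ 20 (mod 71), x ≡ 50 (mod 61) ⇒ x ≡ 233 (mod 4331).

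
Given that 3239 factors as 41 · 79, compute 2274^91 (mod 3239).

2371

Mod 41: 2274 ≡ 19; by Fermat, exponent reduces to 91 mod 40 = 11; 19^11 ≡ 34 (mod 41).
Mod 79: 2274 ≡ 62; by Fermat, exponent reduces to 91 mod 78 = 13; 62^13 ≡ 1 (mod 79).
Combine by CRT: x ≡ 34 (mod 41), x ≡ 1 (mod 79) ⇒ x ≡ 2371 (mod 3239).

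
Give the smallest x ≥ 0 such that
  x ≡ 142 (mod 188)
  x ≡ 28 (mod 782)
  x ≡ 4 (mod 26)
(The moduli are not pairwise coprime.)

61806

Combine the congruences pairwise.
gcd(188, 782) = 2 and 2 | (28 − 142), so the pair is consistent; merging gives x ≡ 61806 (mod 73508), where 73508 = lcm(188, 782).
gcd(73508, 26) = 2 and 2 | (4 − 61806), so the pair is consistent; merging gives x ≡ 61806 (mod 955604), where 955604 = lcm(73508, 26).
The solution is unique modulo lcm(188, 782, 26) = 955604.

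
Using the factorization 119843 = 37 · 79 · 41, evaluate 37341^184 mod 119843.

Mod 37: 37341 ≡ 8; by Fermat, exponent reduces to 184 mod 36 = 4; 8^4 ≡ 26 (mod 37).
Mod 79: 37341 ≡ 53; by Fermat, exponent reduces to 184 mod 78 = 28; 53^28 ≡ 50 (mod 79).
Mod 41: 37341 ≡ 31; by Fermat, exponent reduces to 184 mod 40 = 24; 31^24 ≡ 37 (mod 41).
Combine by CRT: x ≡ 26 (mod 37), x ≡ 50 (mod 79), x ≡ 37 (mod 41) ⇒ x ≡ 114837 (mod 119843).

114837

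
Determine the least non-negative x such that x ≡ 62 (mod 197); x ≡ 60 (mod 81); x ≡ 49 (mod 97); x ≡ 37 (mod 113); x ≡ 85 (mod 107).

6107987229

The moduli are pairwise coprime; N = 197·81·97·113·107 = 18714800439.
N/197 = 94998987; 94998987 ≡ 71 (mod 197); 71·111 ≡ 1, so inverse 111.
N/81 = 231046919; 231046919 ≡ 8 (mod 81); 8·71 ≡ 1, so inverse 71.
N/97 = 192936087; 192936087 ≡ 80 (mod 97); 80·57 ≡ 1, so inverse 57.
N/113 = 165617703; 165617703 ≡ 44 (mod 113); 44·18 ≡ 1, so inverse 18.
N/107 = 174904677; 174904677 ≡ 16 (mod 107); 16·87 ≡ 1, so inverse 87.
x ≡ 62·94998987·111 + 60·231046919·71 + 49·192936087·57 + 37·165617703·18 + 85·174904677·87 = 3580634871078.
3580634871078 mod 18714800439 = 6107987229.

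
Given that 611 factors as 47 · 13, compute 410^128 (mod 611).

Mod 47: 410 ≡ 34; by Fermat, exponent reduces to 128 mod 46 = 36; 34^36 ≡ 24 (mod 47).
Mod 13: 410 ≡ 7; by Fermat, exponent reduces to 128 mod 12 = 8; 7^8 ≡ 3 (mod 13).
Combine by CRT: x ≡ 24 (mod 47), x ≡ 3 (mod 13) ⇒ x ≡ 588 (mod 611).

588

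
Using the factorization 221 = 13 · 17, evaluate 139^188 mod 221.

55

Mod 13: 139 ≡ 9; by Fermat, exponent reduces to 188 mod 12 = 8; 9^8 ≡ 3 (mod 13).
Mod 17: 139 ≡ 3; by Fermat, exponent reduces to 188 mod 16 = 12; 3^12 ≡ 4 (mod 17).
Combine by CRT: x ≡ 3 (mod 13), x ≡ 4 (mod 17) ⇒ x ≡ 55 (mod 221).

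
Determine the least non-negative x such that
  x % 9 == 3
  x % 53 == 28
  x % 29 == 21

9939

From x ≡ 3 (mod 9) write x = 3 + 9t. Substituting into x ≡ 28 (mod 53) gives 9t ≡ 25 (mod 53), and since 9⁻¹ ≡ 6 (mod 53), t ≡ 44. Hence x ≡ 3 + 9·44 = 399 (mod 477).
From x ≡ 399 (mod 477) write x = 399 + 477t. Substituting into x ≡ 21 (mod 29) gives 477t ≡ 28 (mod 29), and since 13⁻¹ ≡ 9 (mod 29), t ≡ 20. Hence x ≡ 399 + 477·20 = 9939 (mod 13833).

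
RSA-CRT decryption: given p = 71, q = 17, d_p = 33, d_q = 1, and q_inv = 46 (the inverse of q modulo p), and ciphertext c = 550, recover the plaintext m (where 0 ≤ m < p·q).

907

m₁ = c^(d_p) mod p: c ≡ 53 (mod 71), and 53^33 mod 71 = 55.
m₂ = c^(d_q) mod q: c ≡ 6 (mod 17), and 6^1 mod 17 = 6.
h = q_inv·(m₁ − m₂) mod p = 46·(55 − 6) mod 71 = 53.
m = m₂ + h·q = 6 + 53·17 = 907.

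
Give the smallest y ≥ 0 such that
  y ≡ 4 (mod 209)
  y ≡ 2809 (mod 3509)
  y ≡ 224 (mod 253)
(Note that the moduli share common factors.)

Combine the congruences pairwise.
gcd(209, 3509) = 11 and 11 | (2809 − 4), so the pair is consistent; merging gives y ≡ 9827 (mod 66671), where 66671 = lcm(209, 3509).
gcd(66671, 253) = 11 and 11 | (224 − 9827), so the pair is consistent; merging gives y ≡ 143169 (mod 1533433), where 1533433 = lcm(66671, 253).
The solution is unique modulo lcm(209, 3509, 253) = 1533433.

143169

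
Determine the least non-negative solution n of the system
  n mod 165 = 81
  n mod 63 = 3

gcd(165, 63) = 3 and 3 | (3 − 81), so the pair is consistent; merging gives n ≡ 3216 (mod 3465), where 3465 = lcm(165, 63).
The solution is unique modulo lcm(165, 63) = 3465.

3216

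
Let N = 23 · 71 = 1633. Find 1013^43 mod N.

231

Mod 23: 1013 ≡ 1; by Fermat, exponent reduces to 43 mod 22 = 21; 1^21 ≡ 1 (mod 23).
Mod 71: 1013 ≡ 19; 19^43 ≡ 18 (mod 71).
Combine by CRT: x ≡ 1 (mod 23), x ≡ 18 (mod 71) ⇒ x ≡ 231 (mod 1633).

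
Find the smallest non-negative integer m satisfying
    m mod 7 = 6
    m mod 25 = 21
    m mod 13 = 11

Combine the congruences pairwise.
From m ≡ 6 (mod 7) write m = 6 + 7t. Substituting into m ≡ 21 (mod 25) gives 7t ≡ 15 (mod 25), and since 7⁻¹ ≡ 18 (mod 25), t ≡ 20. Hence m ≡ 6 + 7·20 = 146 (mod 175).
From m ≡ 146 (mod 175) write m = 146 + 175t. Substituting into m ≡ 11 (mod 13) gives 175t ≡ 8 (mod 13), and since 6⁻¹ ≡ 11 (mod 13), t ≡ 10. Hence m ≡ 146 + 175·10 = 1896 (mod 2275).

1896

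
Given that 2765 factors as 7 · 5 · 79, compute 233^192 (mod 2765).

Mod 7: 233 ≡ 2; since 6 | 192, by Fermat 2^192 ≡ 1 (mod 7).
Mod 5: 233 ≡ 3; since 4 | 192, by Fermat 3^192 ≡ 1 (mod 5).
Mod 79: 233 ≡ 75; by Fermat, exponent reduces to 192 mod 78 = 36; 75^36 ≡ 21 (mod 79).
Combine by CRT: x ≡ 1 (mod 7), x ≡ 1 (mod 5), x ≡ 21 (mod 79) ⇒ x ≡ 1996 (mod 2765).

1996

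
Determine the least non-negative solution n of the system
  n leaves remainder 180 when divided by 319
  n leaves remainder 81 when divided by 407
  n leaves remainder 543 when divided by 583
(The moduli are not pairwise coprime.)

gcd(319, 407) = 11 and 11 | (81 − 180), so the pair is consistent; merging gives n ≡ 4965 (mod 11803), where 11803 = lcm(319, 407).
gcd(11803, 583) = 11 and 11 | (543 − 4965), so the pair is consistent; merging gives n ≡ 217419 (mod 625559), where 625559 = lcm(11803, 583).
The solution is unique modulo lcm(319, 407, 583) = 625559.

217419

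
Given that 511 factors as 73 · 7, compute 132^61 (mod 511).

20

Mod 73: 132 ≡ 59; 59^61 ≡ 20 (mod 73).
Mod 7: 132 ≡ 6; by Fermat, exponent reduces to 61 mod 6 = 1; 6^1 ≡ 6 (mod 7).
Combine by CRT: x ≡ 20 (mod 73), x ≡ 6 (mod 7) ⇒ x ≡ 20 (mod 511).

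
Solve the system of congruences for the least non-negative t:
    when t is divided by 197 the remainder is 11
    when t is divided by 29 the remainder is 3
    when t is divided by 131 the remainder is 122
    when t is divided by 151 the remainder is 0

The moduli are pairwise coprime; N = 197·29·131·151 = 113008853.
N/197 = 573649; 573649 ≡ 182 (mod 197); 182·105 ≡ 1, so inverse 105.
N/29 = 3896857; 3896857 ≡ 11 (mod 29); 11·8 ≡ 1, so inverse 8.
N/131 = 862663; 862663 ≡ 28 (mod 131); 28·117 ≡ 1, so inverse 117.
N/151 = 748403; 748403 ≡ 47 (mod 151); 47·45 ≡ 1, so inverse 45.
t ≡ 11·573649·105 + 3·3896857·8 + 122·862663·117 + 0·748403·45 = 13069740825.
13069740825 mod 113008853 = 73722730.

73722730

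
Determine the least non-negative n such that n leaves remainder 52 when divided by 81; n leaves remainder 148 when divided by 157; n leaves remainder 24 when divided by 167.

547450

From n ≡ 52 (mod 81) write n = 52 + 81t. Substituting into n ≡ 148 (mod 157) gives 81t ≡ 96 (mod 157), and since 81⁻¹ ≡ 126 (mod 157), t ≡ 7. Hence n ≡ 52 + 81·7 = 619 (mod 12717).
From n ≡ 619 (mod 12717) write n = 619 + 12717t. Substituting into n ≡ 24 (mod 167) gives 12717t ≡ 73 (mod 167), and since 25⁻¹ ≡ 147 (mod 167), t ≡ 43. Hence n ≡ 619 + 12717·43 = 547450 (mod 2123739).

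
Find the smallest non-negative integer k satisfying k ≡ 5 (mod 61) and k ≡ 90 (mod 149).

5007

From k ≡ 5 (mod 61) write k = 5 + 61t. Substituting into k ≡ 90 (mod 149) gives 61t ≡ 85 (mod 149), and since 61⁻¹ ≡ 22 (mod 149), t ≡ 82. Hence k ≡ 5 + 61·82 = 5007 (mod 9089).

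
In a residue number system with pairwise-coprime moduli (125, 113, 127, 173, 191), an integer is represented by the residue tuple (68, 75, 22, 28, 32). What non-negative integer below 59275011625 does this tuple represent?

15737525443

From x ≡ 68 (mod 125) write x = 68 + 125t. Substituting into x ≡ 75 (mod 113) gives 125t ≡ 7 (mod 113), and since 12⁻¹ ≡ 66 (mod 113), t ≡ 10. Hence x ≡ 68 + 125·10 = 1318 (mod 14125).
From x ≡ 1318 (mod 14125) write x = 1318 + 14125t. Substituting into x ≡ 22 (mod 127) gives 14125t ≡ 101 (mod 127), and since 28⁻¹ ≡ 59 (mod 127), t ≡ 117. Hence x ≡ 1318 + 14125·117 = 1653943 (mod 1793875).
From x ≡ 1653943 (mod 1793875) write x = 1653943 + 1793875t. Substituting into x ≡ 28 (mod 173) gives 1793875t ≡ 138 (mod 173), and since 38⁻¹ ≡ 41 (mod 173), t ≡ 122. Hence x ≡ 1653943 + 1793875·122 = 220506693 (mod 310340375).
From x ≡ 220506693 (mod 310340375) write x = 220506693 + 310340375t. Substituting into x ≡ 32 (mod 191) gives 310340375t ≡ 165 (mod 191), and since 137⁻¹ ≡ 145 (mod 191), t ≡ 50. Hence x ≡ 220506693 + 310340375·50 = 15737525443 (mod 59275011625).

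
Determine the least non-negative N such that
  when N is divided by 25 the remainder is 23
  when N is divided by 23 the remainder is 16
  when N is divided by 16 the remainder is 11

The moduli are pairwise coprime; M = 25·23·16 = 9200.
M/25 = 368; 368 ≡ 18 (mod 25); 18·7 ≡ 1, so inverse 7.
M/23 = 400; 400 ≡ 9 (mod 23); 9·18 ≡ 1, so inverse 18.
M/16 = 575; 575 ≡ 15 (mod 16); 15·15 ≡ 1, so inverse 15.
N ≡ 23·368·7 + 16·400·18 + 11·575·15 = 269323.
269323 mod 9200 = 2523.

2523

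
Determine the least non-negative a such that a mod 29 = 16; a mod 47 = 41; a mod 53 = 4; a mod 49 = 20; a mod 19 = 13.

52498571

Combine the congruences pairwise.
From a ≡ 16 (mod 29) write a = 16 + 29t. Substituting into a ≡ 41 (mod 47) gives 29t ≡ 25 (mod 47), and since 29⁻¹ ≡ 13 (mod 47), t ≡ 43. Hence a ≡ 16 + 29·43 = 1263 (mod 1363).
From a ≡ 1263 (mod 1363) write a = 1263 + 1363t. Substituting into a ≡ 4 (mod 53) gives 1363t ≡ 13 (mod 53), and since 38⁻¹ ≡ 7 (mod 53), t ≡ 38. Hence a ≡ 1263 + 1363·38 = 53057 (mod 72239).
From a ≡ 53057 (mod 72239) write a = 53057 + 72239t. Substituting into a ≡ 20 (mod 49) gives 72239t ≡ 30 (mod 49), and since 13⁻¹ ≡ 34 (mod 49), t ≡ 40. Hence a ≡ 53057 + 72239·40 = 2942617 (mod 3539711).
From a ≡ 2942617 (mod 3539711) write a = 2942617 + 3539711t. Substituting into a ≡ 13 (mod 19) gives 3539711t ≡ 2 (mod 19), and since 11⁻¹ ≡ 7 (mod 19), t ≡ 14. Hence a ≡ 2942617 + 3539711·14 = 52498571 (mod 67254509).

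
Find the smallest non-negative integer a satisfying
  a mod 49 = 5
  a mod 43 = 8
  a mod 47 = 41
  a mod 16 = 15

The moduli are pairwise coprime; N = 49·43·47·16 = 1584464.
N/49 = 32336; 32336 ≡ 45 (mod 49); 45·12 ≡ 1, so inverse 12.
N/43 = 36848; 36848 ≡ 40 (mod 43); 40·14 ≡ 1, so inverse 14.
N/47 = 33712; 33712 ≡ 13 (mod 47); 13·29 ≡ 1, so inverse 29.
N/16 = 99029; 99029 ≡ 5 (mod 16); 5·13 ≡ 1, so inverse 13.
a ≡ 5·32336·12 + 8·36848·14 + 41·33712·29 + 15·99029·13 = 65461359.
65461359 mod 1584464 = 498335.

498335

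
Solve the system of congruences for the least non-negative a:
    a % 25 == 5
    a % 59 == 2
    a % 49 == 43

The moduli are pairwise coprime; N = 25·59·49 = 72275.
N/25 = 2891; 2891 ≡ 16 (mod 25); 16·11 ≡ 1, so inverse 11.
N/59 = 1225; 1225 ≡ 45 (mod 59); 45·21 ≡ 1, so inverse 21.
N/49 = 1475; 1475 ≡ 5 (mod 49); 5·10 ≡ 1, so inverse 10.
a ≡ 5·2891·11 + 2·1225·21 + 43·1475·10 = 844705.
844705 mod 72275 = 49680.

49680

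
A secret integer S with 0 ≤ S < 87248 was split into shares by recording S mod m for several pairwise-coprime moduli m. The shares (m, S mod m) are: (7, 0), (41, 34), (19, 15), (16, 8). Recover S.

The moduli are pairwise coprime; N = 7·41·19·16 = 87248.
N/7 = 12464; 12464 ≡ 4 (mod 7); 4·2 ≡ 1, so inverse 2.
N/41 = 2128; 2128 ≡ 37 (mod 41); 37·10 ≡ 1, so inverse 10.
N/19 = 4592; 4592 ≡ 13 (mod 19); 13·3 ≡ 1, so inverse 3.
N/16 = 5453; 5453 ≡ 13 (mod 16); 13·5 ≡ 1, so inverse 5.
S ≡ 0·12464·2 + 34·2128·10 + 15·4592·3 + 8·5453·5 = 1148280.
1148280 mod 87248 = 14056.

14056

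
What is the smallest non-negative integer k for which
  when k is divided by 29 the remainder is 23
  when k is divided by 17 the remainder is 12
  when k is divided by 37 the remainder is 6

From k ≡ 23 (mod 29) write k = 23 + 29t. Substituting into k ≡ 12 (mod 17) gives 29t ≡ 6 (mod 17), and since 12⁻¹ ≡ 10 (mod 17), t ≡ 9. Hence k ≡ 23 + 29·9 = 284 (mod 493).
From k ≡ 284 (mod 493) write k = 284 + 493t. Substituting into k ≡ 6 (mod 37) gives 493t ≡ 18 (mod 37), and since 12⁻¹ ≡ 34 (mod 37), t ≡ 20. Hence k ≡ 284 + 493·20 = 10144 (mod 18241).

10144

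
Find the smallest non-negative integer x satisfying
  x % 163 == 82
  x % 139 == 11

From x ≡ 82 (mod 163) write x = 82 + 163t. Substituting into x ≡ 11 (mod 139) gives 163t ≡ 68 (mod 139), and since 24⁻¹ ≡ 29 (mod 139), t ≡ 26. Hence x ≡ 82 + 163·26 = 4320 (mod 22657).

4320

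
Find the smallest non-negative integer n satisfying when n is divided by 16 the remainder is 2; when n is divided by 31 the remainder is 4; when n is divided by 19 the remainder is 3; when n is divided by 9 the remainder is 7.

64546

The moduli are pairwise coprime; M = 16·31·19·9 = 84816.
M/16 = 5301; 5301 ≡ 5 (mod 16); 5·13 ≡ 1, so inverse 13.
M/31 = 2736; 2736 ≡ 8 (mod 31); 8·4 ≡ 1, so inverse 4.
M/19 = 4464; 4464 ≡ 18 (mod 19); 18·18 ≡ 1, so inverse 18.
M/9 = 9424; 9424 ≡ 1 (mod 9), inverse 1.
n ≡ 2·5301·13 + 4·2736·4 + 3·4464·18 + 7·9424·1 = 488626.
488626 mod 84816 = 64546.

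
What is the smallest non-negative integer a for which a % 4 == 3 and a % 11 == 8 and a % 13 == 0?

195

From a ≡ 3 (mod 4) write a = 3 + 4t. Substituting into a ≡ 8 (mod 11) gives 4t ≡ 5 (mod 11), and since 4⁻¹ ≡ 3 (mod 11), t ≡ 4. Hence a ≡ 3 + 4·4 = 19 (mod 44).
From a ≡ 19 (mod 44) write a = 19 + 44t. Substituting into a ≡ 0 (mod 13) gives 44t ≡ 7 (mod 13), and since 5⁻¹ ≡ 8 (mod 13), t ≡ 4. Hence a ≡ 19 + 44·4 = 195 (mod 572).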